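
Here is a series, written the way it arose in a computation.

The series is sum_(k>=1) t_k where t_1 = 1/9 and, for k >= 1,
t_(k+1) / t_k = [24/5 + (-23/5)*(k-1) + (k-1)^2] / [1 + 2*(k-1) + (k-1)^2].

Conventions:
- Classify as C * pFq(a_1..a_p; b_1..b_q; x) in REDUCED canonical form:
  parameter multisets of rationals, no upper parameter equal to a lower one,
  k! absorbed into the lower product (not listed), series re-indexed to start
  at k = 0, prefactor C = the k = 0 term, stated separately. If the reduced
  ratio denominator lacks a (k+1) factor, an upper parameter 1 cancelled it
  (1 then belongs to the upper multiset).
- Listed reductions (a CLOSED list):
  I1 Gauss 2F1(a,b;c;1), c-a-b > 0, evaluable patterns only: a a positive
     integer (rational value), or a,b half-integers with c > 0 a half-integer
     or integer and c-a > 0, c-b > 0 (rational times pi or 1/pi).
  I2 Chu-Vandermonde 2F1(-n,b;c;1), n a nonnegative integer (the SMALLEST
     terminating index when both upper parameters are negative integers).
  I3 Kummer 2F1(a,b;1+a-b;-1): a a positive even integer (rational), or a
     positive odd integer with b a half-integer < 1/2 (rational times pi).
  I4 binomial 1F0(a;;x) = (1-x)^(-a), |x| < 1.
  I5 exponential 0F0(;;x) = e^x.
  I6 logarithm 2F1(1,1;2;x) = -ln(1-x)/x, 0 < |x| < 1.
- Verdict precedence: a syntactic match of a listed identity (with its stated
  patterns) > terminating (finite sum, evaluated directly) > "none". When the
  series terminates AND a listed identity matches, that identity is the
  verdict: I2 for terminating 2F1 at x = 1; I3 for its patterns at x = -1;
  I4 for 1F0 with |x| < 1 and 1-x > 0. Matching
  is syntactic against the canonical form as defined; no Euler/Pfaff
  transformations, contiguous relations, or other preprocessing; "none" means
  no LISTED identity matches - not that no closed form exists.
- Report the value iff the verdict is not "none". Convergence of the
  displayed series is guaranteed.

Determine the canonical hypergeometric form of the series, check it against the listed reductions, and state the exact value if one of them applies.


This is 1/9 * 2F1(-3, -8/5; 1; 1) in reduced canonical form. Verdict (x = 1): the Chu-Vandermonde identity I2 applies (terminating 2F1 at x = 1 with n = 3, b = -8/5, c = 1). Exact value: 299/375.

The tell: t_0 = 1/9 here, and the expanded ratio factors over Q; C = 1/9, x = 1, roots give parameters.
Step ratio: r(k) = 1 * (k-3) (k-8/5) / [(k+1) (k+1)] - rational; roots negated = parameters, x = 1, C = 1/9.


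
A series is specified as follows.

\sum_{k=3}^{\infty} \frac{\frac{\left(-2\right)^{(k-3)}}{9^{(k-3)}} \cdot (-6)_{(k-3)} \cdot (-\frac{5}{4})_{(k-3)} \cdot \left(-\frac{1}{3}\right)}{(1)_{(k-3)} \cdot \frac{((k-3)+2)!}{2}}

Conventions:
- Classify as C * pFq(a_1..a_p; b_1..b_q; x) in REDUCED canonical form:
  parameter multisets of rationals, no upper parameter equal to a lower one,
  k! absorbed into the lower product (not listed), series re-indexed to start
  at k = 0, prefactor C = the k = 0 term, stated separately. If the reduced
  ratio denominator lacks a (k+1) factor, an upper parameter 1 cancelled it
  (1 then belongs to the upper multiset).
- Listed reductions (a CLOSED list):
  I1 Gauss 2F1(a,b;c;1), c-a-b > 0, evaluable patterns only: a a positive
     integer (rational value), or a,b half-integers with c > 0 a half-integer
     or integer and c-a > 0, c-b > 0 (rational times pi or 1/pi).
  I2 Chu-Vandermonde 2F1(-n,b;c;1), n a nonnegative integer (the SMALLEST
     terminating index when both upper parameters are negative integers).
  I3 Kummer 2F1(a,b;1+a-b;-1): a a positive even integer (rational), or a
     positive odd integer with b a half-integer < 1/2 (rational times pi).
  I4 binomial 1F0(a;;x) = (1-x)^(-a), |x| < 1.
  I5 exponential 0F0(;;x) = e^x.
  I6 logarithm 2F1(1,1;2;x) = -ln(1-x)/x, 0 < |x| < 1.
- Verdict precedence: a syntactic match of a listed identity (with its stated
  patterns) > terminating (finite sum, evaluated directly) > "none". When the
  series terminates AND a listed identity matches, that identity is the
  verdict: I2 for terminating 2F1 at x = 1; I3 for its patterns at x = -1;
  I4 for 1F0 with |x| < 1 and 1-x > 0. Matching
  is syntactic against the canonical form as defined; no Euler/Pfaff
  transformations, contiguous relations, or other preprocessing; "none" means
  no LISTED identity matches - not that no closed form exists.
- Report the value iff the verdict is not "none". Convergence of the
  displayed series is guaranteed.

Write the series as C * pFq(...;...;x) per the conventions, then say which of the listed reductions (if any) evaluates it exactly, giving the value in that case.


This is -\frac{1}{3} * 2F1(-6, -\frac{5}{4}; 3; -\frac{2}{9}) in reduced canonical form. Verdict: terminating at k = 6: the factor (-6)_k kills every later term; summing the 7 survivors is exact. Hence: -\frac{1011409399}{6530347008}.

The tell: t_0 = -\frac{1}{3} here, and the two geometric factors (C = -1/3) combine into one argument.
Adjacent-term ratio: r(k) = -\frac{2}{9} * (k-6) (k-\frac{5}{4}) / [(k+3) (k+1)] ; factor over Q: parameters, x = -\frac{2}{9}, and C = -\frac{1}{3}.


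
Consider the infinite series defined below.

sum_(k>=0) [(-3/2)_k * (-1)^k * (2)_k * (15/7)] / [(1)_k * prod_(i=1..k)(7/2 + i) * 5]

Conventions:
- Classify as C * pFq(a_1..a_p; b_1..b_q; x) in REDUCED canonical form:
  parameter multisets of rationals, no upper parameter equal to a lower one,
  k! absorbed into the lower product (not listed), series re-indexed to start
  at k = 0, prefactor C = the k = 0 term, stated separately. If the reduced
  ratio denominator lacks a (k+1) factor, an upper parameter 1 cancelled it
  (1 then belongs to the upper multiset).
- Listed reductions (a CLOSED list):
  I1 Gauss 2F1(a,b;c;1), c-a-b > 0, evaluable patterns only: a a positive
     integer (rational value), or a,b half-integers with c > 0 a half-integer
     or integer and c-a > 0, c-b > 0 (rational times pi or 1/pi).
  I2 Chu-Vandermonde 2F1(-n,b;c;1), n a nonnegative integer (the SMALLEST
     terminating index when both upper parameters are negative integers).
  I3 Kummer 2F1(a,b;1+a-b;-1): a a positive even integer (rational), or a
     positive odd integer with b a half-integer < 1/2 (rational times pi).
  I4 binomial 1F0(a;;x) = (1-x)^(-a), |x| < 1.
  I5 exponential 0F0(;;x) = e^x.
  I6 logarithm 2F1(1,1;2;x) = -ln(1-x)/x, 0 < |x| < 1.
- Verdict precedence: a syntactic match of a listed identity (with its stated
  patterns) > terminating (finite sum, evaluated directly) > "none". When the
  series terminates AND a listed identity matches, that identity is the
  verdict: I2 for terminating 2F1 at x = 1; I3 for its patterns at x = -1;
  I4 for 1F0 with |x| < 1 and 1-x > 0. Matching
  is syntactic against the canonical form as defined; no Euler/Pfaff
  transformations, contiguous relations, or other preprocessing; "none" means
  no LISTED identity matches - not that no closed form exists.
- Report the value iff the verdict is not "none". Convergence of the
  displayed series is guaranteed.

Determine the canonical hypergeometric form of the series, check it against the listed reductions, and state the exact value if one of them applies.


At argument -1: a 2F1 with upper {-3/2, 2}, lower {9/2}, scaled by C = 3/7. Verdict: Kummer's theorem (I3) applies (x = -1; c = 9/2 equals 1+a-b for upper {-3/2, 2}: listed pattern). Its exact value is 3/4.

The tell: with t_0 = 3/7, the lower running product (prefactor 3/7) is a rising factorial.
Term ratio: r(k) = (-1) * (k-3/2) (k+2) / [(k+9/2) (k+1)] - rational; roots negated = parameters, x = (-1), C = 3/7.


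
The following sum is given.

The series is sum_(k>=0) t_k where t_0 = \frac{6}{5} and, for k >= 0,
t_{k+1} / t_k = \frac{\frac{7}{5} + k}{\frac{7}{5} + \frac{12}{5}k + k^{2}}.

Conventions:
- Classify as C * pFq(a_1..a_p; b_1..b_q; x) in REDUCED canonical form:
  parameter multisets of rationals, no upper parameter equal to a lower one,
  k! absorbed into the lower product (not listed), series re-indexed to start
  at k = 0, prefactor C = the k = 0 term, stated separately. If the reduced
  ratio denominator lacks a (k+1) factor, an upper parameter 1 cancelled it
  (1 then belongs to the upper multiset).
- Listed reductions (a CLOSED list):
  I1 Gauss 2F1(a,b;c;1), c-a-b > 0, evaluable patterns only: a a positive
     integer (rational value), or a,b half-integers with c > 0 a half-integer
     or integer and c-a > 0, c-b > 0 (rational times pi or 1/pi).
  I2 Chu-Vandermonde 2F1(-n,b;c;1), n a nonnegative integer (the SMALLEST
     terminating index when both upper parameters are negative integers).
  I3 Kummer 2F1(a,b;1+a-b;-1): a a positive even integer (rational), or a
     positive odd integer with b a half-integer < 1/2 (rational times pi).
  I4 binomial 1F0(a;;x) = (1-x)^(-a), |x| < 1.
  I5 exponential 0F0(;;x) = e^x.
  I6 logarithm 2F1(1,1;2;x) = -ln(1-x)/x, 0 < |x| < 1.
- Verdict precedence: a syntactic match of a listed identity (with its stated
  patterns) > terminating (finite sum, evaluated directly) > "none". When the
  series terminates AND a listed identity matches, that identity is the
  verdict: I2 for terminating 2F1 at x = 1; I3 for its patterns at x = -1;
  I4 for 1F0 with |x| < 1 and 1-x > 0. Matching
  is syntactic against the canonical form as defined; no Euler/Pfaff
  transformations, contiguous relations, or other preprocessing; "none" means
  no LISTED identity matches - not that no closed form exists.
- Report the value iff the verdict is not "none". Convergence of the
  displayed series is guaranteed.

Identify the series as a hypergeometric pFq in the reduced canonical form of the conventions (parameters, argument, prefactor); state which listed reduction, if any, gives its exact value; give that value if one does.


The series (x = 1) is 0F0: upper {-}, lower {-}, prefactor \frac{6}{5}. Verdict: exponential (I5) applies (the 0F0 exponential series at x = 1). Exact value: \frac{6}{5} \cdot e^{1}.

Key observation: x = 1 and the parameter 7/5 appears in both the upper and lower lists and cancels.
Consecutive-term ratio: r(k) = 1 * 1 / [(k+1)] - rational in k, leading ratio 1; with t_0 = \frac{6}{5}, classification follows.


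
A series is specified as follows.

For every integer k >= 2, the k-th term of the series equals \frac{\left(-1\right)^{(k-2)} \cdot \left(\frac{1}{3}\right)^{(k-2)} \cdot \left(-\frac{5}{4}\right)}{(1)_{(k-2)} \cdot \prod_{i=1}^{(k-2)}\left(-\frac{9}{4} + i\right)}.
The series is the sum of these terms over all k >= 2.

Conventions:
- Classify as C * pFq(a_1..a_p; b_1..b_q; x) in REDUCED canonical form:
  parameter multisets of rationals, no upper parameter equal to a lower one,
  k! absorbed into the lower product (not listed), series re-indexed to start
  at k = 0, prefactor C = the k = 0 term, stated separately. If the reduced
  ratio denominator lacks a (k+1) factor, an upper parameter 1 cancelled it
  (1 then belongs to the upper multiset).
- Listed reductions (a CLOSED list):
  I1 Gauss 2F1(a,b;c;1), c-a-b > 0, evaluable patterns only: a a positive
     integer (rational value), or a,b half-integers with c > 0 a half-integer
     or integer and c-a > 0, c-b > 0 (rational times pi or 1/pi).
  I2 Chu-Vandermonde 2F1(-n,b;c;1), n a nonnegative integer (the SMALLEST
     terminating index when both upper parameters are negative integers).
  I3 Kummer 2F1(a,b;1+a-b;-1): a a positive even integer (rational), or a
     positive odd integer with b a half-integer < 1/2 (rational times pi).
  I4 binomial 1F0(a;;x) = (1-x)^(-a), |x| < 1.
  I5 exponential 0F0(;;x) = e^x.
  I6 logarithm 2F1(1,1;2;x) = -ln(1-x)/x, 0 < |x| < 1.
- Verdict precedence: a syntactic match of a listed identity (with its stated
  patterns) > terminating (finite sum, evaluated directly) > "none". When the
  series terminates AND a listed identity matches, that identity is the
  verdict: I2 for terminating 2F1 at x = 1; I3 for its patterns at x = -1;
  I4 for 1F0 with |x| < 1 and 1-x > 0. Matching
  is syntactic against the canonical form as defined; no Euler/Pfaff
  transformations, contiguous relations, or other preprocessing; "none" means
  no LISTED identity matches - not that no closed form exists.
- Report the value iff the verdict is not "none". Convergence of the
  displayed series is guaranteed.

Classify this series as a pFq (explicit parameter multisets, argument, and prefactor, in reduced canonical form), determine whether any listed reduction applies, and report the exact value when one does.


Classification (C = -\frac{5}{4}): 0F1 with upper {-}, lower {-\frac{5}{4}}, argument x = -\frac{1}{3}. Verdict: none here - no I1-I6 shape fits x = -\frac{1}{3} with lower {-\frac{5}{4}}.

Structural cue: t_0 = -\frac{5}{4} here, and the (-1)^k factor (prefactor -5/4) folds into the argument's sign.
Step ratio: r(k) = -\frac{1}{3} * 1 / [(k-\frac{5}{4}) (k+1)] ; factor over Q: parameters, x = -\frac{1}{3}, and C = -\frac{5}{4}.


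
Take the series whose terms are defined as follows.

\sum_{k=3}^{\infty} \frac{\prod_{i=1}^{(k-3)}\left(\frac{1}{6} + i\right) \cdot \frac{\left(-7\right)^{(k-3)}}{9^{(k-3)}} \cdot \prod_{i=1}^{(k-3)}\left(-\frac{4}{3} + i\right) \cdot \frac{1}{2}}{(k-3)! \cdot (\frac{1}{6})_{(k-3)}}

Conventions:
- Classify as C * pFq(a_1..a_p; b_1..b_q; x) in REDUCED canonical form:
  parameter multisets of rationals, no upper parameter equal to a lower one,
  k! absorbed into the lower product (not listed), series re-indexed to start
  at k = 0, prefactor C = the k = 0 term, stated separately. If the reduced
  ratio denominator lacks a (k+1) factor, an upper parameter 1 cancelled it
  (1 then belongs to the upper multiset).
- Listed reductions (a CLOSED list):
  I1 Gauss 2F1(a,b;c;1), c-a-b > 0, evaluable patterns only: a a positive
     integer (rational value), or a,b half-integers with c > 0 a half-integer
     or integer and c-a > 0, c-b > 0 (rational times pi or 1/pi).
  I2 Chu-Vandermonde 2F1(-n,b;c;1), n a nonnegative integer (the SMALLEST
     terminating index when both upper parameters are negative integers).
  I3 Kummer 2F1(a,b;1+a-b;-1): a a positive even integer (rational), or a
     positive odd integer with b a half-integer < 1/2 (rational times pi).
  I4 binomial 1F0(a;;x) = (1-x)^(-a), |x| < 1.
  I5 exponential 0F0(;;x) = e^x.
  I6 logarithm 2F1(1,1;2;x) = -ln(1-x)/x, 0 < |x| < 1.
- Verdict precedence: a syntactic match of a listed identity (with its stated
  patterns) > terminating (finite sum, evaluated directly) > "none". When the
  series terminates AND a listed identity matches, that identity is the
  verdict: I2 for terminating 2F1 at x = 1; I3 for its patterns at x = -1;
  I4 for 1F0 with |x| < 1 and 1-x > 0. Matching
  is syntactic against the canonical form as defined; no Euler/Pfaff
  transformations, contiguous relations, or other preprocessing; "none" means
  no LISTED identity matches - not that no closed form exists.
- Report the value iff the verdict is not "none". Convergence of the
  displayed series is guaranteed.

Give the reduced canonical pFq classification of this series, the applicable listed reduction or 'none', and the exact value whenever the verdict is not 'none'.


At argument -\frac{7}{9}: a 2F1 with upper {-\frac{1}{3}, \frac{7}{6}}, lower {\frac{1}{6}}, scaled by C = \frac{1}{2}. Verdict: none - at argument -\frac{7}{9} the multisets {-\frac{1}{3}, \frac{7}{6}} ; {\frac{1}{6}} match no listed identity.

First insight: t_0 = \frac{1}{2} here, and the running product (C = 1/2) telescopes to a rising factorial.
Ratio: r(k) = -\frac{7}{9} * (k-\frac{1}{3}) (k+\frac{7}{6}) / [(k+\frac{1}{6}) (k+1)] - rational in k. x = -\frac{7}{9}; t_0 = \frac{1}{2}; negate the roots.


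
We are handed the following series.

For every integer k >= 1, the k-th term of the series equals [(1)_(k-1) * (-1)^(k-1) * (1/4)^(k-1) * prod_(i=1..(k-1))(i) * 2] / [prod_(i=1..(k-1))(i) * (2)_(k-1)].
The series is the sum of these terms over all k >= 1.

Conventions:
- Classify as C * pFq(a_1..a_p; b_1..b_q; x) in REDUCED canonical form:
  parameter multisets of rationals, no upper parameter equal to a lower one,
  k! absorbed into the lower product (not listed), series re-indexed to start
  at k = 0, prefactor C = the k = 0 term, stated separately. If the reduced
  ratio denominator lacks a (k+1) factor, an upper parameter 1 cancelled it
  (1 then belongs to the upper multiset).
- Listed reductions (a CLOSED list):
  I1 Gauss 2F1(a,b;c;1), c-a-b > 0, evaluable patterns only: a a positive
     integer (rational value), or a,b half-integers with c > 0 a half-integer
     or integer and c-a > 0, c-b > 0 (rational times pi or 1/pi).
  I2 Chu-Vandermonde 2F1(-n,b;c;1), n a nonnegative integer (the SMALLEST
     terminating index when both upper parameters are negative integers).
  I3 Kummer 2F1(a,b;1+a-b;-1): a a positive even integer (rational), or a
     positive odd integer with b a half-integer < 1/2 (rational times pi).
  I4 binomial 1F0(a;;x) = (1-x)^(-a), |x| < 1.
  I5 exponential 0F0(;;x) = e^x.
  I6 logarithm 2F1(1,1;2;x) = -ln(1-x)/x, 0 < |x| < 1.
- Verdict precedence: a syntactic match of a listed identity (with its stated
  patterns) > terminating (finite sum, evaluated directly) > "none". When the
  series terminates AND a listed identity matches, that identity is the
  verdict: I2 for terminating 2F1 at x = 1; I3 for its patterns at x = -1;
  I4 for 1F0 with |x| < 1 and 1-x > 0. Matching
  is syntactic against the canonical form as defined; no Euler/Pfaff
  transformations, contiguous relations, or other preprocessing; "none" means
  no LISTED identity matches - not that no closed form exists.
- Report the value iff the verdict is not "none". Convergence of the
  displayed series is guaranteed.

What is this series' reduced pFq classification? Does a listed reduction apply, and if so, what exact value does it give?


Reduced: x = -1/4, 2F1, upper = {1, 1}, lower = {2}, C = 2. Verdict: the logarithmic series (I6) applies (the logarithm: parameters (1,1;2), x = -1/4). Exact value: 8 * ln(5/4).

Key step: t_0 = 2 here, and the (-1)^k factor (prefactor 2) folds into the argument's sign.
Consecutive-term ratio: r(k) = (-1/4) * (k+1) (k+1) / [(k+2) (k+1)] - rational in k. x = (-1/4); t_0 = 2; negate the roots.


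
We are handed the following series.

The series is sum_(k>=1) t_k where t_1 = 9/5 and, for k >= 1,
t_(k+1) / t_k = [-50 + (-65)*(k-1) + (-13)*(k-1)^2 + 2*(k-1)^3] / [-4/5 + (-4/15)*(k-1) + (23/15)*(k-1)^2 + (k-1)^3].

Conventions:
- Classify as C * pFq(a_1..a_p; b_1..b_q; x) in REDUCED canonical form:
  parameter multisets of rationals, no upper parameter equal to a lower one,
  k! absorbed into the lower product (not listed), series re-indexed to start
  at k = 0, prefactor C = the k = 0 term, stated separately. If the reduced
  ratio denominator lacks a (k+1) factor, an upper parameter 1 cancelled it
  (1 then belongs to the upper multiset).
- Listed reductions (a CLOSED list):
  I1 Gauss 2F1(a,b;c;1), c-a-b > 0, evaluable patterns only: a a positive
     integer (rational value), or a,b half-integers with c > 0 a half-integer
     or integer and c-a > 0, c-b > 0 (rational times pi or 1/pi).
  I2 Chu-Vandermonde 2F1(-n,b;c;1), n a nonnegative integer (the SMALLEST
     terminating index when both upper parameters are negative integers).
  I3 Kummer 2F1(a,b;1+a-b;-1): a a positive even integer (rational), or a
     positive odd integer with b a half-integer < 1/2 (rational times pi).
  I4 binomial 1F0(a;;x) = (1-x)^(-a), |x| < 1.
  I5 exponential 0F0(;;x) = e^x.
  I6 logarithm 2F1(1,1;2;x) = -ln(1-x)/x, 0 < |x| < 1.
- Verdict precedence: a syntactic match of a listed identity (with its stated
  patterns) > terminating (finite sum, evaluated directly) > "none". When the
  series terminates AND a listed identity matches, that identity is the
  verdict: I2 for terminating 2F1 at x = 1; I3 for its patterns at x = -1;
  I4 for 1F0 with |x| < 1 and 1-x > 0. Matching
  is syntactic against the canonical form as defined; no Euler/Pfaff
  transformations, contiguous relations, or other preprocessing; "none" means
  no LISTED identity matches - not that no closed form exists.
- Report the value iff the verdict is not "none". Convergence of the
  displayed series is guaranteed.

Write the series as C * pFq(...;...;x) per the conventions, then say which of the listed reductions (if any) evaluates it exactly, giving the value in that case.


This is 9/5 * 3F2(-10, 1, 5/2; -2/3, 6/5; 2) in reduced canonical form. Verdict: terminating - upper -10 stops the sum at k = 10; the 11 terms are added exactly. Exact value: -354711508261173/10701616640.

Structural cue: t_0 being 9/5, the expanded ratio factors over Q; prefactor 9/5, roots give parameters.
Adjacent-term ratio: r(k) = 2 * (k-10) (k+1) (k+5/2) / [(k-2/3) (k+6/5) (k+1)] - rational in k, leading ratio 2; with t_0 = 9/5, classification follows.


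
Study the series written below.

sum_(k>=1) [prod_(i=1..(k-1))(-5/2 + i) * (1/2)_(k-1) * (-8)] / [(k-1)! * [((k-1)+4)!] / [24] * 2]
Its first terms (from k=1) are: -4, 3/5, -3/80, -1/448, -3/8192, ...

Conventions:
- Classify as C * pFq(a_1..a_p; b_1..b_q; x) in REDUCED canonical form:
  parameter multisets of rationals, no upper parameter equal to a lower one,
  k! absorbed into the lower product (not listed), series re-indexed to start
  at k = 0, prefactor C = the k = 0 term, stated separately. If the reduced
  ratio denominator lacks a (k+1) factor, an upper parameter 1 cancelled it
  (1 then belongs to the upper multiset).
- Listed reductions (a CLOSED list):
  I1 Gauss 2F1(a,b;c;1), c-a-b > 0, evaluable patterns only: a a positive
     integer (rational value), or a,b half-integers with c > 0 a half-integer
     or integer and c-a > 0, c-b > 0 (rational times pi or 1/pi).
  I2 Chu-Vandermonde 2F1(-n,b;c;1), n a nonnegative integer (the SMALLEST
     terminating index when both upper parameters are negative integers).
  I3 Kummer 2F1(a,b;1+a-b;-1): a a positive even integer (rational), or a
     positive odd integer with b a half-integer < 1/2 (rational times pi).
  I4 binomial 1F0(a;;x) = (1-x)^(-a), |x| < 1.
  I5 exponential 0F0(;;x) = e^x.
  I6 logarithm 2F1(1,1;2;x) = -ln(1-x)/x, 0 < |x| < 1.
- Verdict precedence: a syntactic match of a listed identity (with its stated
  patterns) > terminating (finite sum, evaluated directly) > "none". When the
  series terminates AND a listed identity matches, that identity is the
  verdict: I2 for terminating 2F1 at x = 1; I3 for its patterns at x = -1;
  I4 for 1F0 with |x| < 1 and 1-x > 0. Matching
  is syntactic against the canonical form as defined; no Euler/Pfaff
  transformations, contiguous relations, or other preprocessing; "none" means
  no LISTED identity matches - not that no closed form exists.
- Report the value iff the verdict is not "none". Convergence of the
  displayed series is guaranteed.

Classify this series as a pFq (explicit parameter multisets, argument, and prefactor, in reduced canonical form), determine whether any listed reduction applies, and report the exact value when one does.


x = 1 here; the reduced form reads 2F1, upper {-3/2, 1/2}, lower {5}, C = -4. Verdict: the half-integer Gauss pattern (I1) fires (x = 1; upper {-3/2, 1/2} half-integers, c = 5 in the evaluable pattern). Its exact value is (-262144/24255) / pi.

The tell: x = 1 and the constant factors (C = -4) combine into one prefactor.
Adjacent-term ratio: r(k) = 1 * (k-3/2) (k+1/2) / [(k+5) (k+1)] - rational; roots negated = parameters, x = 1, C = -4.


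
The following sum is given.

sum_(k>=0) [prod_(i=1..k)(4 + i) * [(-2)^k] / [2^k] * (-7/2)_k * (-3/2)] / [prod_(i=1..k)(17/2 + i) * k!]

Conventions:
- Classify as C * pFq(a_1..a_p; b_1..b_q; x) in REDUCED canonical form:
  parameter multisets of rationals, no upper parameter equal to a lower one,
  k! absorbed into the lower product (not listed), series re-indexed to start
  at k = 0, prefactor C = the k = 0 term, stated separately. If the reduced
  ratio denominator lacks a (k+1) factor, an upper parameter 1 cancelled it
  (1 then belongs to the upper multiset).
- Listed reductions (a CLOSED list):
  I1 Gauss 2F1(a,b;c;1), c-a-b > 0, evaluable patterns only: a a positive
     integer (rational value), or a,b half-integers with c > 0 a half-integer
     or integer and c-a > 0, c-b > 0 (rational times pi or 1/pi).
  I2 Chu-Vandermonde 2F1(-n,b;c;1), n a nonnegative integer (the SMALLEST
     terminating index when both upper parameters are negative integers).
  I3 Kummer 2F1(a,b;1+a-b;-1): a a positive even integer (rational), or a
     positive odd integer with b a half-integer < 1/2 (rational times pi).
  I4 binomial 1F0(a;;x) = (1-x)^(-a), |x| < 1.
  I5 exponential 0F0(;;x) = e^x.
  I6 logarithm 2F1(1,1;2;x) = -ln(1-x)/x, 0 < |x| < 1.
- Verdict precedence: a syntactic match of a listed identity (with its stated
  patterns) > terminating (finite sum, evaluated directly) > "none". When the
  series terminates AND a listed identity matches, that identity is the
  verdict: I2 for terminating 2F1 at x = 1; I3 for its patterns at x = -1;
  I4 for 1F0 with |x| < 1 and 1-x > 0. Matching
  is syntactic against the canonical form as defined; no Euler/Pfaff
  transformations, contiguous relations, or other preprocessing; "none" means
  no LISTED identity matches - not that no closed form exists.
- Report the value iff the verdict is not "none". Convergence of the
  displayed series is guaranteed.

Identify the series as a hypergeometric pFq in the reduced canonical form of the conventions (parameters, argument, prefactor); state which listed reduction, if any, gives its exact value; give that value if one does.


This is -3/2 * 2F1(-7/2, 5; 19/2; -1) in reduced canonical form. Verdict: Kummer's theorem (I3) applies (x = -1; c = 19/2 equals 1+a-b for upper {-7/2, 5}: listed pattern). Sum: (-2297295/1048576) * pi.

Structural cue: t_0 being -3/2, the lower running product (prefactor -3/2) is a rising factorial.
Adjacent-term ratio: r(k) = (-1) * (k-7/2) (k+5) / [(k+19/2) (k+1)] - rational; roots negated = parameters, x = (-1), C = -3/2.


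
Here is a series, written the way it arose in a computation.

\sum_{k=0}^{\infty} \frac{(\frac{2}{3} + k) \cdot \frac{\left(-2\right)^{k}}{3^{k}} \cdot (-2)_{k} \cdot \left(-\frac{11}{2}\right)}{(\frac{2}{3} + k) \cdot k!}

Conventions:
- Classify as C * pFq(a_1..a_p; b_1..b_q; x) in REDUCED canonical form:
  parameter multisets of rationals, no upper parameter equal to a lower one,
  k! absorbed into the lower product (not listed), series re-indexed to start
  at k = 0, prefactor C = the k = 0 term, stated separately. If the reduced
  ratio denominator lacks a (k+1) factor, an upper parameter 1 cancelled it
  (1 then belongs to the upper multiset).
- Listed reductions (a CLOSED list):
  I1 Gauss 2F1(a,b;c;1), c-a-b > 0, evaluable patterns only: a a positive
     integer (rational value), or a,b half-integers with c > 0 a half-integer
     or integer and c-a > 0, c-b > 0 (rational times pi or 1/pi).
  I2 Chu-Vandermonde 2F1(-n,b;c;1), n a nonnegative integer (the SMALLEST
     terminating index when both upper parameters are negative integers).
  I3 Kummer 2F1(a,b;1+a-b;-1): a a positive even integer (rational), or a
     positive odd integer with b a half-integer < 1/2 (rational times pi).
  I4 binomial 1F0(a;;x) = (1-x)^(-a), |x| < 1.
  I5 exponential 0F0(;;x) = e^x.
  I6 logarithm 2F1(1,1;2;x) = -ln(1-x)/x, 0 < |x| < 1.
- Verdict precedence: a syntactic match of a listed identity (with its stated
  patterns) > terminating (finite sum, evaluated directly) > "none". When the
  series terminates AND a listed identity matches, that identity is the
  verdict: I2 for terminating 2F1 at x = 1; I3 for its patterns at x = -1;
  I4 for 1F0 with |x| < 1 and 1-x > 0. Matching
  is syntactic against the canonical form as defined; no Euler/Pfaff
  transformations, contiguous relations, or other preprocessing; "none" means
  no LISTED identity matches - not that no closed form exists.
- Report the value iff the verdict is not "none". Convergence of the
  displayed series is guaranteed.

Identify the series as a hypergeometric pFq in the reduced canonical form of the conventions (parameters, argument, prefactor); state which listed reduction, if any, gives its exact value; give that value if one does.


Classification (C = -\frac{11}{2}): 1F0 with upper {-2}, lower {-}, argument x = -\frac{2}{3}. Verdict: the binomial series (I4) fires (the 1F0 binomial series: exponent 2, x = -\frac{2}{3}). Its exact value is -\frac{275}{18}.

Key observation: t_0 being -\frac{11}{2}, k + 2/3 divides numerator and denominator alike; C = -11/2, x = -2/3 after cancelling.
Ratio: r(k) = -\frac{2}{3} * (k-2) / [(k+1)] - rational; roots negated = parameters, x = -\frac{2}{3}, C = -\frac{11}{2}.


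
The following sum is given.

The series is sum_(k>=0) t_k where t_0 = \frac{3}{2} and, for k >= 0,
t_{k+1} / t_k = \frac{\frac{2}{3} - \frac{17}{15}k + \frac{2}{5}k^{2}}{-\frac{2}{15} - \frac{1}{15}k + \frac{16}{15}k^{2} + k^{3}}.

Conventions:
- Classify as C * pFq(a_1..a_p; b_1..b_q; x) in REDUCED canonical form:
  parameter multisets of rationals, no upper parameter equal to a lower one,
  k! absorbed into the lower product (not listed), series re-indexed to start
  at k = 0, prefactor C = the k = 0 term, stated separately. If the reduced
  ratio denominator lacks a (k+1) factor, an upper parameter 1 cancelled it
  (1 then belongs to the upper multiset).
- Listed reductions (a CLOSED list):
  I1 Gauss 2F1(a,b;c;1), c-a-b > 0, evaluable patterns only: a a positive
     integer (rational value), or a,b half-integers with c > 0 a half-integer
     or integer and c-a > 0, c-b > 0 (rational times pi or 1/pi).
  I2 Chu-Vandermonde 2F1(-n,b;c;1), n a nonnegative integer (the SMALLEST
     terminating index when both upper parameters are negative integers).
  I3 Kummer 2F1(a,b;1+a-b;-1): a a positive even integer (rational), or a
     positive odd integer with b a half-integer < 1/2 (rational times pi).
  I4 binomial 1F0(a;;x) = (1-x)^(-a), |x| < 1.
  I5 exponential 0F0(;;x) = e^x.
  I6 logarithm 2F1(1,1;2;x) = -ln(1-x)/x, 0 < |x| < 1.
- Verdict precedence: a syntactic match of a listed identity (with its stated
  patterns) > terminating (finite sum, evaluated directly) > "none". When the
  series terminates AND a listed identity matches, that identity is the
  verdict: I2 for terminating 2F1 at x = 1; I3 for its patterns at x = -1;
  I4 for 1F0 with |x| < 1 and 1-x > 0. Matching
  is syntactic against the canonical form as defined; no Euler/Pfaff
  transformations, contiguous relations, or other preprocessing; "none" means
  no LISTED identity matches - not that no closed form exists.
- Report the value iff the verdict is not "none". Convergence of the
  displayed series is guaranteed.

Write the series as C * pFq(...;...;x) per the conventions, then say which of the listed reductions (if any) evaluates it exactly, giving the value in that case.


With C = \frac{3}{2}: the canonical form is 2F2(-2, -\frac{5}{6}; -\frac{1}{3}, \frac{2}{5}; \frac{2}{5}). Verdict: terminating. (-2)_k vanishes past k = 2, leaving a 3-term sum, computed directly. Value: -\frac{321}{56}.

The tell: t_0 being \frac{3}{2}, roots of the ratio polynomials (C = 3/2, x = 2/5) are the negated parameters.
Term ratio: r(k) = \frac{2}{5} * (k-2) (k-\frac{5}{6}) / [(k-\frac{1}{3}) (k+\frac{2}{5}) (k+1)] - rational in k. x = \frac{2}{5}; t_0 = \frac{3}{2}; negate the roots.


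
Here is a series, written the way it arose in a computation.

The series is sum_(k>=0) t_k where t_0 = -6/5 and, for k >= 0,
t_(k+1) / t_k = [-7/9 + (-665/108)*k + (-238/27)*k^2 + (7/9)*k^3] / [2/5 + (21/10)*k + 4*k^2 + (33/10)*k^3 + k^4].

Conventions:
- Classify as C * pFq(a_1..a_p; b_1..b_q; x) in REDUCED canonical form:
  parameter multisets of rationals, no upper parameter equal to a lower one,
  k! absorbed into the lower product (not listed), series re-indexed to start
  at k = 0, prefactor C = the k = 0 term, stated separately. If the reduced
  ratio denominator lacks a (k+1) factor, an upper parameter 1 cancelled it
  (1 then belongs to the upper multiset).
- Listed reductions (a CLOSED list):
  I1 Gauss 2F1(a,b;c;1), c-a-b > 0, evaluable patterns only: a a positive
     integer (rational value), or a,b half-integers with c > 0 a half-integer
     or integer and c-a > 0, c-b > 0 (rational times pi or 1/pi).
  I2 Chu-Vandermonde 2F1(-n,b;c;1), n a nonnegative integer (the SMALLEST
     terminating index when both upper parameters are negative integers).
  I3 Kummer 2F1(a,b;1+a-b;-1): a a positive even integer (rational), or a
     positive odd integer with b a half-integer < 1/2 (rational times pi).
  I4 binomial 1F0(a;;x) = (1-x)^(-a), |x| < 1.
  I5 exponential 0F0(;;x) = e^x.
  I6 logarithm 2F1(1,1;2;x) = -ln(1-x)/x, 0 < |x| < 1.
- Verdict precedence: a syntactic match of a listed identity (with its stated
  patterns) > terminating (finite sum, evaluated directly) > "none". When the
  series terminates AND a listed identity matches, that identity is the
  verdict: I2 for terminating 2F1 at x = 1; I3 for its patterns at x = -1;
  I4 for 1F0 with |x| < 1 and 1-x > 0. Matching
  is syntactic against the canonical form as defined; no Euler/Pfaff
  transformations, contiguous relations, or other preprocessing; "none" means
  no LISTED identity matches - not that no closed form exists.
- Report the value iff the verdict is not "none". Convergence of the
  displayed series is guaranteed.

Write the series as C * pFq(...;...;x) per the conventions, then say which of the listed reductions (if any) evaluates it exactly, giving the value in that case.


x = 7/9 here; the reduced form reads 2F2, upper {-12, 1/6}, lower {4/5, 1}, C = -6/5. Verdict: terminating - no listed pattern fits, but -12 in the upper list cuts the series at k = 12; direct evaluation. Its exact value is -52761309653964479439864468796176602477/91346194194438197719149065774731100160.

The tell: with t_0 = -6/5, factor the ratio over Q (C = -6/5, x = 7/9): negated roots = parameters.
Step ratio: r(k) = (7/9) * (k-12) (k+1/6) / [(k+4/5) (k+1) (k+1)] - rational; roots negated = parameters, x = (7/9), C = -6/5.


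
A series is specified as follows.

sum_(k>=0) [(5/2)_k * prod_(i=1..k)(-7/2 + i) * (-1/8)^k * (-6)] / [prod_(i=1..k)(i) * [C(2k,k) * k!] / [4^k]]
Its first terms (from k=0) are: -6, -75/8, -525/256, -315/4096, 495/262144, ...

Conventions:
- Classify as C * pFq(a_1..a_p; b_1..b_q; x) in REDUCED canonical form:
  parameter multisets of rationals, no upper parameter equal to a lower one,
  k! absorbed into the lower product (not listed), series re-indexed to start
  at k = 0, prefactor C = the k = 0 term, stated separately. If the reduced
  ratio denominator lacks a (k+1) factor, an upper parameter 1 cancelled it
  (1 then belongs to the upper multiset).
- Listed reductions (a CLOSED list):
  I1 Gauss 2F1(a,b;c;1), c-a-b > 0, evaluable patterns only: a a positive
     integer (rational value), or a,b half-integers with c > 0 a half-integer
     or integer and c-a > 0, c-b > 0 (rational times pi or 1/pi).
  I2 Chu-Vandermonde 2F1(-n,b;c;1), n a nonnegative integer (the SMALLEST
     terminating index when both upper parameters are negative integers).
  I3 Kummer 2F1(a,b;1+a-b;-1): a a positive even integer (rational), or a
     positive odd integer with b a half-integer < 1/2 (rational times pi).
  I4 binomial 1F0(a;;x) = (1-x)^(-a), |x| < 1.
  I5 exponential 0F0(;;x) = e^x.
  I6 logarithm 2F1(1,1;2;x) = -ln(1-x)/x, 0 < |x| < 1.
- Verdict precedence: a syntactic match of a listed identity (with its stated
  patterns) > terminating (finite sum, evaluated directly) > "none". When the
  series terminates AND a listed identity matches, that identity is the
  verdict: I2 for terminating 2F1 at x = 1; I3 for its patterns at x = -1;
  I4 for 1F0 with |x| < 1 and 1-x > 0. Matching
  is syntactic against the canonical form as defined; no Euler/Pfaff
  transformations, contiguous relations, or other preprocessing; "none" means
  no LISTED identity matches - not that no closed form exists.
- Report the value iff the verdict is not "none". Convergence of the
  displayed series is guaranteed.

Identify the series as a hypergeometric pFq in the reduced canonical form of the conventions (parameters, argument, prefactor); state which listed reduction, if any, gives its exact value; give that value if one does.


The tell: from the first term -6: the product of the first k integers (C = -6) is k!.
Adjacent-term ratio: r(k) = (-1/8) * (k-5/2) (k+5/2) / [(k+1/2) (k+1)] - rational; roots negated = parameters, x = (-1/8), C = -6.

Prefactor -6, argument -1/8: 2F1 with upper {-5/2, 5/2} over lower {1/2}. Verdict: none. No listed pattern accepts 2F1(-5/2, 5/2; 1/2; -1/8).


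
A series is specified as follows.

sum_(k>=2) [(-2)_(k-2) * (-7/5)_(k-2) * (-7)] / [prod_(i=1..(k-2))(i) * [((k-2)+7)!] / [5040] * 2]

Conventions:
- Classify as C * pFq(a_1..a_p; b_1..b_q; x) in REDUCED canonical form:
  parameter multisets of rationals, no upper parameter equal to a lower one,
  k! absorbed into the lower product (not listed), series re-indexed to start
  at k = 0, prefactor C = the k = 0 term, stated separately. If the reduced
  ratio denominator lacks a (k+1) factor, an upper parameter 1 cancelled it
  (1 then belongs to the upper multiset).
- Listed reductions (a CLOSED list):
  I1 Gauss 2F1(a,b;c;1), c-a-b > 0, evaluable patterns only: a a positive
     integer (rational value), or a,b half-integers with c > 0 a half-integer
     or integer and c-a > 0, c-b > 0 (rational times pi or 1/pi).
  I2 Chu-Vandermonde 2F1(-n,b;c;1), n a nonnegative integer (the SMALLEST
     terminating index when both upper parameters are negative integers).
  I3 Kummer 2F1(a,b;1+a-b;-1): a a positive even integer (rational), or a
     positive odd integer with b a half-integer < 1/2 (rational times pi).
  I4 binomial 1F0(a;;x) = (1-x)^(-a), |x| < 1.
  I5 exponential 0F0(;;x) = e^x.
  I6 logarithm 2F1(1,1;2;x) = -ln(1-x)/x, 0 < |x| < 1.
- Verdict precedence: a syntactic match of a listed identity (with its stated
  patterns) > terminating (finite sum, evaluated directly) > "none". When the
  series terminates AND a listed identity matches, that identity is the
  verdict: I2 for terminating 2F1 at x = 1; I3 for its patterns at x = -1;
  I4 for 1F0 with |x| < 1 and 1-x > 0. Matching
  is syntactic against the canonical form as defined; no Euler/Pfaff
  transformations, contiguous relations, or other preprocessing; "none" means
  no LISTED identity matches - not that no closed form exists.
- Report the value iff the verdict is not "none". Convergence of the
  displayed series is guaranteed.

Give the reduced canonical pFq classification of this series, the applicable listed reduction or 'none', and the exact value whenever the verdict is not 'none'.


Key step: x = 1 and the product of the first k integers (C = -7/2) is k!.
Term ratio: r(k) = 1 * (k-2) (k-7/5) / [(k+8) (k+1)] - rational in k. x = 1; t_0 = -7/2; negate the roots.

x = 1 here; the reduced form reads 2F1, upper {-2, -7/5}, lower {8}, C = -7/2. Verdict: this is the Chu-Vandermonde identity I2 (terminating 2F1 at x = 1 with n = 2, b = -7/5, c = 8). Its exact value is -4277/900.


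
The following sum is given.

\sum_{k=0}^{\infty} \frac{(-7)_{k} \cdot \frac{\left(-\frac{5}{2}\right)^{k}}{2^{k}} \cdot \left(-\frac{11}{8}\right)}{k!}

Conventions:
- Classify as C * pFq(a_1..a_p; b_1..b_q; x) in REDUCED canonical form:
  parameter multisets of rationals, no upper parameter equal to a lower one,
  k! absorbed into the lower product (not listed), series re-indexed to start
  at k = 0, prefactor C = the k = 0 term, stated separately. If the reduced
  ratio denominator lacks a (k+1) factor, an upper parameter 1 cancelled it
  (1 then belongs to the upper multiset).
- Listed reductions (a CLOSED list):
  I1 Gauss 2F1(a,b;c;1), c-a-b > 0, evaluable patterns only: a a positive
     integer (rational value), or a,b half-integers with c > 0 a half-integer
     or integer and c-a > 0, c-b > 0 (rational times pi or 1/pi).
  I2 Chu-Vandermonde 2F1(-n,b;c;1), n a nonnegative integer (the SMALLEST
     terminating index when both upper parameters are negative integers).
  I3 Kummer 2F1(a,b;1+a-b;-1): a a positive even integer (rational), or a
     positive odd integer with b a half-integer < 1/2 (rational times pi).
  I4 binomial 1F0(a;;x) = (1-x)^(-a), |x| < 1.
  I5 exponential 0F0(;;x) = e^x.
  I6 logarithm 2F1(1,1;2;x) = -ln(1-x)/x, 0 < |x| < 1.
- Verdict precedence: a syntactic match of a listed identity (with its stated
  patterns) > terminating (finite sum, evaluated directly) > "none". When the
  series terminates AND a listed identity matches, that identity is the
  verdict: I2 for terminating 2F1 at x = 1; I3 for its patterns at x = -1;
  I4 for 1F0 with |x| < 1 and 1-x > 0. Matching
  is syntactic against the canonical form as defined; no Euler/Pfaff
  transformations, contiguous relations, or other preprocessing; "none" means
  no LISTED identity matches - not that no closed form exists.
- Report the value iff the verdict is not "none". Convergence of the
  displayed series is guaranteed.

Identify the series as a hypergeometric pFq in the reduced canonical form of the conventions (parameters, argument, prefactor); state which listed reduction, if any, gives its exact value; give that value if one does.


With C = -\frac{11}{8}: the canonical form is 1F0(-7; -; -\frac{5}{4}). Verdict: terminating - upper -7 stops the sum at k = 7; the 8 terms are added exactly. Sum: -\frac{52612659}{131072}.

Key observation: t_0 being -\frac{11}{8}, the two k-th powers (C = -11/8, x = -5/4) combine into one argument.
Ratio: r(k) = -\frac{5}{4} * (k-7) / [(k+1)] - rational in k. x = -\frac{5}{4}; t_0 = -\frac{11}{8}; negate the roots.
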